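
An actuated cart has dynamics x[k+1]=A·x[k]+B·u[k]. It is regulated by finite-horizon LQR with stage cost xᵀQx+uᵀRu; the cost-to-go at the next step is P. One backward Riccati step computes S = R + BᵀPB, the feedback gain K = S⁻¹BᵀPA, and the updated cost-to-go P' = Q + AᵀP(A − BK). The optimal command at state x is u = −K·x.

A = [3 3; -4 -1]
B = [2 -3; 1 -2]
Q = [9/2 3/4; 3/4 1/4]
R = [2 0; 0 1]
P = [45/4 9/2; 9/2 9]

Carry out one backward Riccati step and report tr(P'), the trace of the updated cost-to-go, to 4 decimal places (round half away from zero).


BᵀP = [27.0000 18.0000; -42.7500 -31.5000]
S = R + BᵀPB = [2 0; 0 1] + [72.0000 -117.0000; -117.0000 191.2500] = [74.0000 -117.0000; -117.0000 192.2500]
BᵀPA = [9.0000 63.0000; -2.2500 -96.7500]
K = S⁻¹·BᵀPA = [2.7293 1.4735; 1.6493 0.3935]
A−BK = [2.4893 1.2335; -3.4307 -1.6865]
AᵀP(A−BK) = [116.3972 57.3740; 57.3740 28.4902]
P' = Q + AᵀP(A−BK) = [120.8972 58.1240; 58.1240 28.7402]
tr(P') = 149.6374

149.6374


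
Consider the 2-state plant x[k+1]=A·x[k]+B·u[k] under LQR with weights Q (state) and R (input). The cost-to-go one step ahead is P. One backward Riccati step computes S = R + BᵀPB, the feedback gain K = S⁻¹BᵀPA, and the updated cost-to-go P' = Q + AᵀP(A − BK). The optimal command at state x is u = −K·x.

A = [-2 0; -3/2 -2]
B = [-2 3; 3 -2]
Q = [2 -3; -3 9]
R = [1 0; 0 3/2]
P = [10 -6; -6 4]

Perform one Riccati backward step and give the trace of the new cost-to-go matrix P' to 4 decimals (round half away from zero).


13.1107

BᵀP = [-38.0000 24.0000; 42.0000 -26.0000]
S = R + BᵀPB = [1 0; 0 3/2] + [148.0000 -162.0000; -162.0000 178.0000] = [149.0000 -162.0000; -162.0000 179.5000]
BᵀPA = [40.0000 -48.0000; -45.0000 52.0000]
K = S⁻¹·BᵀPA = [-0.2193 -0.3829; -0.4487 -0.0558]
A−BK = [-1.0927 -0.5982; -1.7393 -0.9631]
AᵀP(A−BK) = [1.5842 0.8016; 0.8016 0.5264]
P' = Q + AᵀP(A−BK) = [3.5842 -2.1984; -2.1984 9.5264]
tr(P') = 13.1107


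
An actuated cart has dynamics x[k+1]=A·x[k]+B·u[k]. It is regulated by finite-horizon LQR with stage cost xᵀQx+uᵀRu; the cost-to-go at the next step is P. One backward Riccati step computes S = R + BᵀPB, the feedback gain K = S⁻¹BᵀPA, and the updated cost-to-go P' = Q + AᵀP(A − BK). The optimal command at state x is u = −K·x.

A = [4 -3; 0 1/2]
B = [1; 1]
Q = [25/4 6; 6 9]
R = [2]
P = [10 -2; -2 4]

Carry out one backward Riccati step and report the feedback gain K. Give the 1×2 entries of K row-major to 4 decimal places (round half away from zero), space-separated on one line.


BᵀP = [8.0000 2.0000]
S = R + BᵀPB = [2] + [10.0000] = [12.0000]
BᵀPA = [32.0000 -23.0000]
K = S⁻¹·BᵀPA = [2.6667 -1.9167]
A−BK = [1.3333 -1.0833; -2.6667 2.4167]
AᵀP(A−BK) = [74.6667 -62.6667; -62.6667 52.9167]
P' = Q + AᵀP(A−BK) = [80.9167 -56.6667; -56.6667 61.9167]
tr(P') = 142.8333

2.6667 -1.9167


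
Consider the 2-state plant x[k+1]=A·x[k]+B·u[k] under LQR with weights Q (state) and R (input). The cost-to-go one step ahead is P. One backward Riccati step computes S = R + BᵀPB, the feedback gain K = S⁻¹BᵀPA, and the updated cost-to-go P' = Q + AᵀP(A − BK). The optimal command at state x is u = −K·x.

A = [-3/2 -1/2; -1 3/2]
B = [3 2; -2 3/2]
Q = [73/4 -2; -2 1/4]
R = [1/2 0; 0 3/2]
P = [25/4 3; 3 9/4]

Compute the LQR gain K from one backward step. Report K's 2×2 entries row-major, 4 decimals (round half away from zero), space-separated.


BᵀP = [12.7500 4.5000; 17.0000 9.3750]
S = R + BᵀPB = [1/2 0; 0 3/2] + [29.2500 32.2500; 32.2500 48.0625] = [29.7500 32.2500; 32.2500 49.5625]
BᵀPA = [-23.6250 0.3750; -34.8750 5.5625]
K = S⁻¹·BᵀPA = [-0.1063 -0.3702; -0.6345 0.3531]
A−BK = [0.0879 -0.0957; -0.2610 0.2300]
AᵀP(A−BK) = [0.6733 -0.3684; -0.3684 0.2997]
P' = Q + AᵀP(A−BK) = [18.9233 -2.3684; -2.3684 0.5497]
tr(P') = 19.4731

-0.1063 -0.3702 -0.6345 0.3531


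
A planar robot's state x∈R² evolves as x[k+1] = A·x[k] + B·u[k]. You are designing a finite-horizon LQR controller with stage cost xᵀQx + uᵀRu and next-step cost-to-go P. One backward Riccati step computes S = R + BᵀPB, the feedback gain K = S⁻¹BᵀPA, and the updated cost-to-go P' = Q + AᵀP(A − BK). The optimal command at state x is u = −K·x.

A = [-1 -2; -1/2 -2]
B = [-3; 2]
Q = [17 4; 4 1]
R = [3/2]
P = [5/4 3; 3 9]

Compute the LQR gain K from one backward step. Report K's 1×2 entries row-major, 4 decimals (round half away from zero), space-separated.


-0.5294 -1.7647

BᵀP = [2.2500 9.0000]
S = R + BᵀPB = [3/2] + [11.2500] = [12.7500]
BᵀPA = [-6.7500 -22.5000]
K = S⁻¹·BᵀPA = [-0.5294 -1.7647]
A−BK = [-2.5882 -7.2941; 0.5588 1.5294]
AᵀP(A−BK) = [2.9265 8.5882; 8.5882 25.2941]
P' = Q + AᵀP(A−BK) = [19.9265 12.5882; 12.5882 26.2941]
tr(P') = 46.2206


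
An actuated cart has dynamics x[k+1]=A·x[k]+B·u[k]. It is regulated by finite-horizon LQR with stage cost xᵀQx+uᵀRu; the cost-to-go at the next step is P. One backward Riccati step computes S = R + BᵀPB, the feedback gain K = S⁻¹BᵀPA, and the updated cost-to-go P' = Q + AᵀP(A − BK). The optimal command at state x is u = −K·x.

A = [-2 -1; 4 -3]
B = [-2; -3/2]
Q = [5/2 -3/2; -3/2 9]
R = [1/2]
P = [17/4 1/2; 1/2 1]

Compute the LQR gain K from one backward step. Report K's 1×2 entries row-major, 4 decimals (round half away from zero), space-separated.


BᵀP = [-9.2500 -2.5000]
S = R + BᵀPB = [1/2] + [22.2500] = [22.7500]
BᵀPA = [8.5000 16.7500]
K = S⁻¹·BᵀPA = [0.3736 0.7363]
A−BK = [-1.2527 0.4725; 4.5604 -1.8956]
AᵀP(A−BK) = [21.8242 -8.7582; -8.7582 3.9176]
P' = Q + AᵀP(A−BK) = [24.3242 -10.2582; -10.2582 12.9176]
tr(P') = 37.2418

0.3736 0.7363


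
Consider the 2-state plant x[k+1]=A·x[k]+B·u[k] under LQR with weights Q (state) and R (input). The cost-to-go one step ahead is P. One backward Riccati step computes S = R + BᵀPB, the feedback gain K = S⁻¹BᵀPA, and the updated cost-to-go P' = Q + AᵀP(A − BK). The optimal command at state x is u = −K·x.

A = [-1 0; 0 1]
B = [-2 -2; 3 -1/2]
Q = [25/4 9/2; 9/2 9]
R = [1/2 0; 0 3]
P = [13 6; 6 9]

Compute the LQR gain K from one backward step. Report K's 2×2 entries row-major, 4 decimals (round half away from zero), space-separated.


BᵀP = [-8.0000 15.0000; -29.0000 -16.5000]
S = R + BᵀPB = [1/2 0; 0 3] + [61.0000 8.5000; 8.5000 66.2500] = [61.5000 8.5000; 8.5000 69.2500]
BᵀPA = [8.0000 15.0000; 29.0000 -16.5000]
K = S⁻¹·BᵀPA = [0.0734 0.2816; 0.4098 -0.2728]
A−BK = [-0.0336 0.0176; -0.0155 0.0188]
AᵀP(A−BK) = [0.5295 -0.3407; -0.3407 0.2741]
P' = Q + AᵀP(A−BK) = [6.7795 4.1593; 4.1593 9.2741]
tr(P') = 16.0535

0.0734 0.2816 0.4098 -0.2728


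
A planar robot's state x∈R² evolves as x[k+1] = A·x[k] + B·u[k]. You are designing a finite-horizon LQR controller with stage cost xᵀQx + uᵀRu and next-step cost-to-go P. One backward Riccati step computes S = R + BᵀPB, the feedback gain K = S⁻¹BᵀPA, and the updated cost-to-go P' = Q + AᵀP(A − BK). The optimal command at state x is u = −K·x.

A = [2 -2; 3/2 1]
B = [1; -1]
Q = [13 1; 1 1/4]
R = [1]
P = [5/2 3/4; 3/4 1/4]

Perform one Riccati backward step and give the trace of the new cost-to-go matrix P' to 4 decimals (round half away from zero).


BᵀP = [1.7500 0.5000]
S = R + BᵀPB = [1] + [1.2500] = [2.2500]
BᵀPA = [4.2500 -3.0000]
K = S⁻¹·BᵀPA = [1.8889 -1.3333]
A−BK = [0.1111 -0.6667; 3.3889 -0.3333]
AᵀP(A−BK) = [7.0347 -4.7083; -4.7083 3.2500]
P' = Q + AᵀP(A−BK) = [20.0347 -3.7083; -3.7083 3.5000]
tr(P') = 23.5347

23.5347


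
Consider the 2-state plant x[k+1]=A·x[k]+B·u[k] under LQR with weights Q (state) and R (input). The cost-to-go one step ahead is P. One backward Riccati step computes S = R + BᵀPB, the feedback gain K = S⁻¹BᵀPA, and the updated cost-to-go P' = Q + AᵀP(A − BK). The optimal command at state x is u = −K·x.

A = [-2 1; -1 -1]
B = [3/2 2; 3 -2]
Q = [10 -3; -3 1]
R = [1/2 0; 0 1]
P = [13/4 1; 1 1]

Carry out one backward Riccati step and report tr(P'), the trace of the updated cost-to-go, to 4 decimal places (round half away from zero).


11.6669

BᵀP = [7.8750 4.5000; 4.5000 0.0000]
S = R + BᵀPB = [1/2 0; 0 1] + [25.3125 6.7500; 6.7500 9.0000] = [25.8125 6.7500; 6.7500 10.0000]
BᵀPA = [-20.2500 3.3750; -9.0000 4.5000]
K = S⁻¹·BᵀPA = [-0.6669 0.0159; -0.4499 0.4393]
A−BK = [-0.1000 0.0976; 0.1009 -0.1691]
AᵀP(A−BK) = [0.4472 -0.2249; -0.2249 0.2196]
P' = Q + AᵀP(A−BK) = [10.4472 -3.2249; -3.2249 1.2196]
tr(P') = 11.6669


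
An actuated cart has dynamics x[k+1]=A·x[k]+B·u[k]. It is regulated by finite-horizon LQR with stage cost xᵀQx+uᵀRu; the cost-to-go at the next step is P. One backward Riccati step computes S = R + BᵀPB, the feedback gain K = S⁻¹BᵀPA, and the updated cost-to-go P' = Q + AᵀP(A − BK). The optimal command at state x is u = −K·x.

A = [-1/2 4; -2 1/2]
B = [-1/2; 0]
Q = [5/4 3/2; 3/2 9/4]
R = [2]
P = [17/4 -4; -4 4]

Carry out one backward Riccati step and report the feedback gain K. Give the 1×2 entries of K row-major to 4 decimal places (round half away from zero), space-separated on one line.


BᵀP = [-2.1250 2.0000]
S = R + BᵀPB = [2] + [1.0625] = [3.0625]
BᵀPA = [-2.9375 -7.5000]
K = S⁻¹·BᵀPA = [-0.9592 -2.4490]
A−BK = [-0.9796 2.7755; -2.0000 0.5000]
AᵀP(A−BK) = [6.2449 13.3061; 13.3061 34.6327]
P' = Q + AᵀP(A−BK) = [7.4949 14.8061; 14.8061 36.8827]
tr(P') = 44.3776

-0.9592 -2.4490


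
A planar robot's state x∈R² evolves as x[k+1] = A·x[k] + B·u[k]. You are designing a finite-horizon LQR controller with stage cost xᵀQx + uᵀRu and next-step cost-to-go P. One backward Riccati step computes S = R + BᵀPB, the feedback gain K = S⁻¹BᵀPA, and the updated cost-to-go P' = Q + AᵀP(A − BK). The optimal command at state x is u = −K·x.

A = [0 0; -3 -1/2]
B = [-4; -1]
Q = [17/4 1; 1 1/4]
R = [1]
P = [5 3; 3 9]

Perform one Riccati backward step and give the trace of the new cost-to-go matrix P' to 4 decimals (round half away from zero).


51.9671

BᵀP = [-23.0000 -21.0000]
S = R + BᵀPB = [1] + [113.0000] = [114.0000]
BᵀPA = [63.0000 10.5000]
K = S⁻¹·BᵀPA = [0.5526 0.0921]
A−BK = [2.2105 0.3684; -2.4474 -0.4079]
AᵀP(A−BK) = [46.1842 7.6974; 7.6974 1.2829]
P' = Q + AᵀP(A−BK) = [50.4342 8.6974; 8.6974 1.5329]
tr(P') = 51.9671


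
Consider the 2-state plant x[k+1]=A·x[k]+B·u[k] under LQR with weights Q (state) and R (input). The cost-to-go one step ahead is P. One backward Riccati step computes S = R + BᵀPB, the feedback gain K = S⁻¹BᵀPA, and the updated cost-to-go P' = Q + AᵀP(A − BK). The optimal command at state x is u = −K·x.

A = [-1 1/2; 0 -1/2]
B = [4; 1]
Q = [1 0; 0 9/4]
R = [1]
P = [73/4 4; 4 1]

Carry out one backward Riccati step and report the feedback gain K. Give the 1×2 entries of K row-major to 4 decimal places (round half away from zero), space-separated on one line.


-0.2362 0.0920

BᵀP = [77.0000 17.0000]
S = R + BᵀPB = [1] + [325.0000] = [326.0000]
BᵀPA = [-77.0000 30.0000]
K = S⁻¹·BᵀPA = [-0.2362 0.0920]
A−BK = [-0.0552 0.1319; 0.2362 -0.5920]
AᵀP(A−BK) = [0.0629 -0.0391; -0.0391 0.0518]
P' = Q + AᵀP(A−BK) = [1.0629 -0.0391; -0.0391 2.3018]
tr(P') = 3.3646


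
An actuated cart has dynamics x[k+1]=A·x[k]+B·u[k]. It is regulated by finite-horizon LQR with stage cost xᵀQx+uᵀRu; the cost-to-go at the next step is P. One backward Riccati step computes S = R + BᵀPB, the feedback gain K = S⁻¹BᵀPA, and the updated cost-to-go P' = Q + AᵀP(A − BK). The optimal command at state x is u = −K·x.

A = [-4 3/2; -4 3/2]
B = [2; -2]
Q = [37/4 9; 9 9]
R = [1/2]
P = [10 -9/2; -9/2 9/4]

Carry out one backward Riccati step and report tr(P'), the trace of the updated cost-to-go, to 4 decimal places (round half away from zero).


26.2811

BᵀP = [29.0000 -13.5000]
S = R + BᵀPB = [1/2] + [85.0000] = [85.5000]
BᵀPA = [-62.0000 23.2500]
K = S⁻¹·BᵀPA = [-0.7251 0.2719]
A−BK = [-2.5497 0.9561; -5.4503 2.0439]
AᵀP(A−BK) = [7.0409 -2.6404; -2.6404 0.9901]
P' = Q + AᵀP(A−BK) = [16.2909 6.3596; 6.3596 9.9901]
tr(P') = 26.2811


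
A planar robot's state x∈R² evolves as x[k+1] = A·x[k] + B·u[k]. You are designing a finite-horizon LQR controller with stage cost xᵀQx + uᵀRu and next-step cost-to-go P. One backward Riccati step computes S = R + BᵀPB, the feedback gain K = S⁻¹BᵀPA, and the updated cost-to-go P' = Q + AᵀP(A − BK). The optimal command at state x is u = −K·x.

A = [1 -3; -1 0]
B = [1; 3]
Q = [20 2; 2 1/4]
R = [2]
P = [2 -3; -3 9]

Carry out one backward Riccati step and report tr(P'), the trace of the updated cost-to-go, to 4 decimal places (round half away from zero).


34.3246

BᵀP = [-7.0000 24.0000]
S = R + BᵀPB = [2] + [65.0000] = [67.0000]
BᵀPA = [-31.0000 21.0000]
K = S⁻¹·BᵀPA = [-0.4627 0.3134]
A−BK = [1.4627 -3.3134; 0.3881 -0.9403]
AᵀP(A−BK) = [2.6567 -5.2836; -5.2836 11.4179]
P' = Q + AᵀP(A−BK) = [22.6567 -3.2836; -3.2836 11.6679]
tr(P') = 34.3246


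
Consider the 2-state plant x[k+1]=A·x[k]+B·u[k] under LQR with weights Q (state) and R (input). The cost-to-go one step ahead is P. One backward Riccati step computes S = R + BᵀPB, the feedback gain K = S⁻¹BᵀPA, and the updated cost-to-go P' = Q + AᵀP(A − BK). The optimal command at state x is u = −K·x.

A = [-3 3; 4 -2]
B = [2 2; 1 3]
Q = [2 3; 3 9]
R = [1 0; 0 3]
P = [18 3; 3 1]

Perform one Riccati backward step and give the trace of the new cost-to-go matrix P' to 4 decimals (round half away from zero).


BᵀP = [39.0000 7.0000; 45.0000 9.0000]
S = R + BᵀPB = [1 0; 0 3] + [85.0000 99.0000; 99.0000 117.0000] = [86.0000 99.0000; 99.0000 120.0000]
BᵀPA = [-89.0000 103.0000; -99.0000 117.0000]
K = S⁻¹·BᵀPA = [-1.6936 1.4971; 0.5723 -0.2601]
A−BK = [-0.7572 0.5260; 3.9769 -2.7168]
AᵀP(A−BK) = [11.9191 -8.5087; -8.5087 6.2312]
P' = Q + AᵀP(A−BK) = [13.9191 -5.5087; -5.5087 15.2312]
tr(P') = 29.1503

29.1503


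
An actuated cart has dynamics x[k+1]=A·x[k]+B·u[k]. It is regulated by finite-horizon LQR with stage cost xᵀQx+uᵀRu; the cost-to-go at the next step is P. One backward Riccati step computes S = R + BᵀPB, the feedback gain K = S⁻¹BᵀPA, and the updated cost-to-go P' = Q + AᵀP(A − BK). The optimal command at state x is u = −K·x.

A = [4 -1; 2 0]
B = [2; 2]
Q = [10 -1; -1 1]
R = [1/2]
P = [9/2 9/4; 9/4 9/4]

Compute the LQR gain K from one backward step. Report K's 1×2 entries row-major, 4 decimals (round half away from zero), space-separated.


BᵀP = [13.5000 9.0000]
S = R + BᵀPB = [1/2] + [45.0000] = [45.5000]
BᵀPA = [72.0000 -13.5000]
K = S⁻¹·BᵀPA = [1.5824 -0.2967]
A−BK = [0.8352 -0.4066; -1.1648 0.5934]
AᵀP(A−BK) = [3.0659 -1.1374; -1.1374 0.4945]
P' = Q + AᵀP(A−BK) = [13.0659 -2.1374; -2.1374 1.4945]
tr(P') = 14.5604

1.5824 -0.2967


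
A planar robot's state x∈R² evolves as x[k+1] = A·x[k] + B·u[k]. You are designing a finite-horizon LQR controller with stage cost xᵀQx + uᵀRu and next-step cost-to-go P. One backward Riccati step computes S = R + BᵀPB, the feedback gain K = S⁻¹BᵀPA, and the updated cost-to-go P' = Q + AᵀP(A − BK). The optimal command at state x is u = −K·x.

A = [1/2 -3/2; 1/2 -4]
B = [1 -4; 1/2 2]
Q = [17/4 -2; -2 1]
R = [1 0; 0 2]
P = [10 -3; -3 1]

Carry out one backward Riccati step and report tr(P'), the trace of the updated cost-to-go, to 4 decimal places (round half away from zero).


BᵀP = [8.5000 -2.5000; -46.0000 14.0000]
S = R + BᵀPB = [1 0; 0 2] + [7.2500 -39.0000; -39.0000 212.0000] = [8.2500 -39.0000; -39.0000 214.0000]
BᵀPA = [3.0000 -2.7500; -16.0000 13.0000]
K = S⁻¹·BᵀPA = [0.0736 -0.3333; -0.0613 0.0000]
A−BK = [0.1810 -1.1667; 0.5859 -3.8333]
AᵀP(A−BK) = [0.0475 -0.2500; -0.2500 1.5833]
P' = Q + AᵀP(A−BK) = [4.2975 -2.2500; -2.2500 2.5833]
tr(P') = 6.8809

6.8809


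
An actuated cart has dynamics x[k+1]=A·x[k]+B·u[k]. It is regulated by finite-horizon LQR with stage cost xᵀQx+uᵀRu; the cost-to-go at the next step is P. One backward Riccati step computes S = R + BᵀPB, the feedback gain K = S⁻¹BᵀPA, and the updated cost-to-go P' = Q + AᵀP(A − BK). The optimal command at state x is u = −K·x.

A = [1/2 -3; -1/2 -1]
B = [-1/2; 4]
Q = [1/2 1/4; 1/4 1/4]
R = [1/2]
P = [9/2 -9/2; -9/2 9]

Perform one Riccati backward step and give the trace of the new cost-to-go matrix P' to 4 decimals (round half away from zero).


BᵀP = [-20.2500 38.2500]
S = R + BᵀPB = [1/2] + [163.1250] = [163.6250]
BᵀPA = [-29.2500 22.5000]
K = S⁻¹·BᵀPA = [-0.1788 0.1375]
A−BK = [0.4106 -2.9312; 0.2150 -1.5500]
AᵀP(A−BK) = [0.3962 -2.7278; -2.7278 19.4060]
P' = Q + AᵀP(A−BK) = [0.8962 -2.4778; -2.4778 19.6560]
tr(P') = 20.5522

20.5522


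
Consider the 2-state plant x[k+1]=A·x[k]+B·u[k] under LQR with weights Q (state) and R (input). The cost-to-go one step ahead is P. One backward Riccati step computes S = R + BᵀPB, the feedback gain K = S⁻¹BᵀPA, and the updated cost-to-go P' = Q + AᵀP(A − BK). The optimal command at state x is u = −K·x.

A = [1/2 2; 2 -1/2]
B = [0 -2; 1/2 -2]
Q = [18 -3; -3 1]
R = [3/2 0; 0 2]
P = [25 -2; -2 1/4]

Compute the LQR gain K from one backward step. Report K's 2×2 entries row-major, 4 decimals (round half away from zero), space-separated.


BᵀP = [-1.0000 0.1250; -46.0000 3.5000]
S = R + BᵀPB = [3/2 0; 0 2] + [0.0625 1.7500; 1.7500 85.0000] = [1.5625 1.7500; 1.7500 87.0000]
BᵀPA = [-0.2500 -2.0625; -16.0000 -93.7500]
K = S⁻¹·BᵀPA = [0.0470 -0.1157; -0.1849 -1.0753]
A−BK = [0.1303 -0.1505; 1.6068 -2.5927]
AᵀP(A−BK) = [0.3041 0.0169; 0.0169 3.0183]
P' = Q + AᵀP(A−BK) = [18.3041 -2.9831; -2.9831 4.0183]
tr(P') = 22.3224

0.0470 -0.1157 -0.1849 -1.0753


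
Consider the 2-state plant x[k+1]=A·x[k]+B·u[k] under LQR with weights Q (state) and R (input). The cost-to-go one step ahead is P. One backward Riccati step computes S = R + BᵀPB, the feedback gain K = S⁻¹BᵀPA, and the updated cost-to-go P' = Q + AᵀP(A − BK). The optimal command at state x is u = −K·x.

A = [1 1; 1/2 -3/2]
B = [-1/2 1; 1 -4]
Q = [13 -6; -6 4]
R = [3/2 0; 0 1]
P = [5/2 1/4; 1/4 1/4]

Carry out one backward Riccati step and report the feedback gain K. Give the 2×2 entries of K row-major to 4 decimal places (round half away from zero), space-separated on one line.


BᵀP = [-1.0000 0.1250; 1.5000 -0.7500]
S = R + BᵀPB = [3/2 0; 0 1] + [0.6250 -1.5000; -1.5000 4.5000] = [2.1250 -1.5000; -1.5000 5.5000]
BᵀPA = [-0.9375 -1.1875; 1.1250 2.6250]
K = S⁻¹·BᵀPA = [-0.3675 -0.2748; 0.1043 0.4023]
A−BK = [0.7119 0.4603; 1.2848 0.3841]
AᵀP(A−BK) = [2.3506 1.3522; 1.3522 0.9300]
P' = Q + AᵀP(A−BK) = [15.3506 -4.6478; -4.6478 4.9300]
tr(P') = 20.2806

-0.3675 -0.2748 0.1043 0.4023


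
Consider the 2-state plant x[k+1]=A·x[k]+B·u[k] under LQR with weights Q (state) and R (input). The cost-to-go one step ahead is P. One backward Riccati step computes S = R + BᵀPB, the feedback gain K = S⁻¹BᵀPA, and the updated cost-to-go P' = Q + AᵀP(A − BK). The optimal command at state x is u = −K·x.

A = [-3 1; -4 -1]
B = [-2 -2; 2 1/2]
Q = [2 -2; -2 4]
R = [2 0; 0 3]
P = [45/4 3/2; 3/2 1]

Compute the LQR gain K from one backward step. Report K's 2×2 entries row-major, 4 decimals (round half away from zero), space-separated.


-0.2442 -0.3398 1.8708 -0.1363

BᵀP = [-19.5000 -1.0000; -21.7500 -2.5000]
S = R + BᵀPB = [2 0; 0 3] + [37.0000 38.5000; 38.5000 42.2500] = [39.0000 38.5000; 38.5000 45.2500]
BᵀPA = [62.5000 -18.5000; 75.2500 -19.2500]
K = S⁻¹·BᵀPA = [-0.2442 -0.3398; 1.8708 -0.1363]
A−BK = [0.2531 0.0478; -4.4469 -0.2522]
AᵀP(A−BK) = [27.7381 0.2442; 0.2442 0.3398]
P' = Q + AᵀP(A−BK) = [29.7381 -1.7558; -1.7558 4.3398]
tr(P') = 34.0779


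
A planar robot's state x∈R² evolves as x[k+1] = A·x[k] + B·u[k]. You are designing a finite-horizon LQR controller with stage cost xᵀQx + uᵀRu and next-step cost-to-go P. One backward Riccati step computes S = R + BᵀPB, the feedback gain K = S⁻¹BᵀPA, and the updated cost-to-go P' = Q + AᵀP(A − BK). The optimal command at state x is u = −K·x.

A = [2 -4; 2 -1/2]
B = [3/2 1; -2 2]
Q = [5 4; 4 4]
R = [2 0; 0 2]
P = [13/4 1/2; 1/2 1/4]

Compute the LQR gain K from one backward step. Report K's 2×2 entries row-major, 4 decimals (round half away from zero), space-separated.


0.5372 -1.2709 0.9879 -1.4473

BᵀP = [3.8750 0.2500; 4.2500 1.0000]
S = R + BᵀPB = [2 0; 0 2] + [5.3125 4.3750; 4.3750 6.2500] = [7.3125 4.3750; 4.3750 8.2500]
BᵀPA = [8.2500 -15.6250; 10.5000 -17.5000]
K = S⁻¹·BᵀPA = [0.5372 -1.2709; 0.9879 -1.4473]
A−BK = [0.2064 -0.6464; 1.0986 -0.1472]
AᵀP(A−BK) = [3.1958 -5.0690; -5.0690 8.8780]
P' = Q + AᵀP(A−BK) = [8.1958 -1.0690; -1.0690 12.8780]
tr(P') = 21.0738


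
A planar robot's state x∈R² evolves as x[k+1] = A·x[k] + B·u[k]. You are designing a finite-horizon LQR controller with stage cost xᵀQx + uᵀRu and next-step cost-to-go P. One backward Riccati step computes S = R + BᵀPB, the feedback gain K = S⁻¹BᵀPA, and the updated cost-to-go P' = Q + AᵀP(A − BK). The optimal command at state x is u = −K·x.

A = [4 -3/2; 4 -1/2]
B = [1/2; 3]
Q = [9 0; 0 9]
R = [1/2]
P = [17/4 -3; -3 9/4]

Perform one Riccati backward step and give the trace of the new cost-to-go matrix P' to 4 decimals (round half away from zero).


BᵀP = [-6.8750 5.2500]
S = R + BᵀPB = [1/2] + [12.3125] = [12.8125]
BᵀPA = [-6.5000 7.6875]
K = S⁻¹·BᵀPA = [-0.5073 0.6000]
A−BK = [4.2537 -1.8000; 5.5220 -2.3000]
AᵀP(A−BK) = [4.7024 -2.1000; -2.1000 1.0125]
P' = Q + AᵀP(A−BK) = [13.7024 -2.1000; -2.1000 10.0125]
tr(P') = 23.7149

23.7149


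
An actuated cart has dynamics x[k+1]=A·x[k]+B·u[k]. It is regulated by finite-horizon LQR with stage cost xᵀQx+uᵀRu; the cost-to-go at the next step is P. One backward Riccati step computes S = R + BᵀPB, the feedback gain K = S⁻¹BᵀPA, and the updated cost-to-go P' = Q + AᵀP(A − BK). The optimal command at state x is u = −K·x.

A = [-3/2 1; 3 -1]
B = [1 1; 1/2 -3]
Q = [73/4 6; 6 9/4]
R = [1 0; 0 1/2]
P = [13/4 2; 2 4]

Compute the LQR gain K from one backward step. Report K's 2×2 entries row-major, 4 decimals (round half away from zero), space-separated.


-0.3149 0.4473 -1.0204 0.3862

BᵀP = [4.2500 4.0000; -2.7500 -10.0000]
S = R + BᵀPB = [1 0; 0 1/2] + [6.2500 -7.7500; -7.7500 27.2500] = [7.2500 -7.7500; -7.7500 27.7500]
BᵀPA = [5.6250 0.2500; -25.8750 7.2500]
K = S⁻¹·BᵀPA = [-0.3149 0.4473; -1.0204 0.3862]
A−BK = [-0.1647 0.1665; 0.0963 -0.0651]
AᵀP(A−BK) = [0.6816 -0.3986; -0.3986 0.3384]
P' = Q + AᵀP(A−BK) = [18.9316 5.6014; 5.6014 2.5884]
tr(P') = 21.5199


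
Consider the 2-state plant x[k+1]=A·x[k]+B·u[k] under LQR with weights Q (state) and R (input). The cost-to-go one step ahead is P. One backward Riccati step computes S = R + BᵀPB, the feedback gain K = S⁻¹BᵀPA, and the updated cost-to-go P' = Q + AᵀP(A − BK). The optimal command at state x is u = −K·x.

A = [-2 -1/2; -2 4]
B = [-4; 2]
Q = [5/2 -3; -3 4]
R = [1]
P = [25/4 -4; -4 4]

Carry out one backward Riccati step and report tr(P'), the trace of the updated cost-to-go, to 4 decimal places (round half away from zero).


25.3484

BᵀP = [-33.0000 24.0000]
S = R + BᵀPB = [1] + [180.0000] = [181.0000]
BᵀPA = [18.0000 112.5000]
K = S⁻¹·BᵀPA = [0.0994 0.6215]
A−BK = [-1.6022 1.9862; -2.1989 2.7569]
AᵀP(A−BK) = [7.2099 -8.9378; -8.9378 11.6385]
P' = Q + AᵀP(A−BK) = [9.7099 -11.9378; -11.9378 15.6385]
tr(P') = 25.3484


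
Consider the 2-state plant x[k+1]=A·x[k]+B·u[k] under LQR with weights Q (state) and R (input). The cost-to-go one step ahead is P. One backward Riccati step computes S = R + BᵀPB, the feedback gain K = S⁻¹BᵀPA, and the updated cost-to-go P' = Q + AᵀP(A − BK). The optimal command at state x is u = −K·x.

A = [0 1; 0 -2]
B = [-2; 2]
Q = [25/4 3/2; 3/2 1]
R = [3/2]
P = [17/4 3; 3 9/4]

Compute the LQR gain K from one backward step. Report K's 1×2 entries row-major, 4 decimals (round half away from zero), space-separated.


BᵀP = [-2.5000 -1.5000]
S = R + BᵀPB = [3/2] + [2.0000] = [3.5000]
BᵀPA = [0.0000 0.5000]
K = S⁻¹·BᵀPA = [0.0000 0.1429]
A−BK = [0.0000 1.2857; 0.0000 -2.2857]
AᵀP(A−BK) = [0.0000 0.0000; 0.0000 1.1786]
P' = Q + AᵀP(A−BK) = [6.2500 1.5000; 1.5000 2.1786]
tr(P') = 8.4286

0.0000 0.1429


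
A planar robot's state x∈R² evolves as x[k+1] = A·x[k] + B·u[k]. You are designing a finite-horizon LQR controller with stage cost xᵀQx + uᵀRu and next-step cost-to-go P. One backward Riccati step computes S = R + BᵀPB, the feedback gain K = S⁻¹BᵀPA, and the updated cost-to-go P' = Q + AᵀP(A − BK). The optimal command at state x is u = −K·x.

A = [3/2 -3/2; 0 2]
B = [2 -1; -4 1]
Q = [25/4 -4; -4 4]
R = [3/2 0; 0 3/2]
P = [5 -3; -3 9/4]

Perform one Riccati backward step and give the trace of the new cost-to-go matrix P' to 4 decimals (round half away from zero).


BᵀP = [22.0000 -15.0000; -8.0000 5.2500]
S = R + BᵀPB = [3/2 0; 0 3/2] + [104.0000 -37.0000; -37.0000 13.2500] = [105.5000 -37.0000; -37.0000 14.7500]
BᵀPA = [33.0000 -63.0000; -12.0000 22.5000]
K = S⁻¹·BᵀPA = [0.2285 -0.5170; -0.2405 0.2285]
A−BK = [0.8026 -0.2375; 1.1543 -0.2966]
AᵀP(A−BK) = [0.8252 -0.4464; -0.4464 0.5366]
P' = Q + AᵀP(A−BK) = [7.0752 -4.4464; -4.4464 4.5366]
tr(P') = 11.6117

11.6117


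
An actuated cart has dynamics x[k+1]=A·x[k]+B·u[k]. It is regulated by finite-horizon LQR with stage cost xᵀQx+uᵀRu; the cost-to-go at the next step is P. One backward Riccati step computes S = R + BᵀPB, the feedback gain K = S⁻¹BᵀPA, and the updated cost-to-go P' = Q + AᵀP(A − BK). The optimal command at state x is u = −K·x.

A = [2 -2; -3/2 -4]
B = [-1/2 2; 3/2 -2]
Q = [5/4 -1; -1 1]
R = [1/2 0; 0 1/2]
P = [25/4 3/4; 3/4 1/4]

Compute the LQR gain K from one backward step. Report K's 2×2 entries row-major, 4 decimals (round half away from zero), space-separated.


0.0000 -1.4915 1.0000 -1.5593

BᵀP = [-2.0000 0.0000; 11.0000 1.0000]
S = R + BᵀPB = [1/2 0; 0 1/2] + [1.0000 -4.0000; -4.0000 20.0000] = [1.5000 -4.0000; -4.0000 20.5000]
BᵀPA = [-4.0000 4.0000; 20.5000 -26.0000]
K = S⁻¹·BᵀPA = [0.0000 -1.4915; 1.0000 -1.5593]
A−BK = [0.0000 0.3729; 0.5000 -4.8814]
AᵀP(A−BK) = [0.5625 -1.2500; -1.2500 6.4237]
P' = Q + AᵀP(A−BK) = [1.8125 -2.2500; -2.2500 7.4237]
tr(P') = 9.2362


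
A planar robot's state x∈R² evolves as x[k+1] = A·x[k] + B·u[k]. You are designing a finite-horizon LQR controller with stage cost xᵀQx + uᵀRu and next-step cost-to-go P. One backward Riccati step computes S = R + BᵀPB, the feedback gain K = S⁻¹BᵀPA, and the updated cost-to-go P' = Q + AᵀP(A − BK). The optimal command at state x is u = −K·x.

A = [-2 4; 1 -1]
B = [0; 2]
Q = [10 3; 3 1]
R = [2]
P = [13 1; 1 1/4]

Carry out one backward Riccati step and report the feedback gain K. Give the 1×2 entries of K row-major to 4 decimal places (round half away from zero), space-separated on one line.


BᵀP = [2.0000 0.5000]
S = R + BᵀPB = [2] + [1.0000] = [3.0000]
BᵀPA = [-3.5000 7.5000]
K = S⁻¹·BᵀPA = [-1.1667 2.5000]
A−BK = [-2.0000 4.0000; 3.3333 -6.0000]
AᵀP(A−BK) = [44.1667 -89.5000; -89.5000 181.5000]
P' = Q + AᵀP(A−BK) = [54.1667 -86.5000; -86.5000 182.5000]
tr(P') = 236.6667

-1.1667 2.5000


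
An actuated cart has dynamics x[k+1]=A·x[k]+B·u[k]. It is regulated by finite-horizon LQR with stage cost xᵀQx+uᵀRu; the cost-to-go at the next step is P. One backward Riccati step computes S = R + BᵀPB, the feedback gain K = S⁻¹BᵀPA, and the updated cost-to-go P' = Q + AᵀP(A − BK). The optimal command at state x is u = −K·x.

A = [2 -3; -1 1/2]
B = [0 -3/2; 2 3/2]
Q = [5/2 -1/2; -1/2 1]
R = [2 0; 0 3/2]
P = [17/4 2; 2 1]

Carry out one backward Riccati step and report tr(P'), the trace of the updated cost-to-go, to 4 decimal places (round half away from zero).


12.6944

BᵀP = [4.0000 2.0000; -3.3750 -1.5000]
S = R + BᵀPB = [2 0; 0 3/2] + [4.0000 -3.0000; -3.0000 2.8125] = [6.0000 -3.0000; -3.0000 4.3125]
BᵀPA = [6.0000 -11.0000; -5.2500 9.3750]
K = S⁻¹·BᵀPA = [0.6000 -1.1444; -0.8000 1.3778]
A−BK = [0.8000 -0.9333; -1.0000 0.7222]
AᵀP(A−BK) = [2.2000 -3.9000; -3.9000 6.9944]
P' = Q + AᵀP(A−BK) = [4.7000 -4.4000; -4.4000 7.9944]
tr(P') = 12.6944


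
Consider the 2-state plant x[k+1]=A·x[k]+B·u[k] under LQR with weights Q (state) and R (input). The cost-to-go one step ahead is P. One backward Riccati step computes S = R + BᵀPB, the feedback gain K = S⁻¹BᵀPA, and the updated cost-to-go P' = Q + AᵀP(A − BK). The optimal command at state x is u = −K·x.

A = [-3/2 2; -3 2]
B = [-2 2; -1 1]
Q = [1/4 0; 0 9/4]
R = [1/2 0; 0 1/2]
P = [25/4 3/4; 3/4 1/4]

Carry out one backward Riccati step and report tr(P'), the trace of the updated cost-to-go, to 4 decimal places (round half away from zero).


3.8339

BᵀP = [-13.2500 -1.7500; 13.2500 1.7500]
S = R + BᵀPB = [1/2 0; 0 1/2] + [28.2500 -28.2500; -28.2500 28.2500] = [28.7500 -28.2500; -28.2500 28.7500]
BᵀPA = [25.1250 -30.0000; -25.1250 30.0000]
K = S⁻¹·BᵀPA = [0.4408 -0.5263; -0.4408 0.5263]
A−BK = [0.2632 -0.1053; -2.1184 0.9474]
AᵀP(A−BK) = [0.9128 -0.5526; -0.5526 0.4211]
P' = Q + AᵀP(A−BK) = [1.1628 -0.5526; -0.5526 2.6711]
tr(P') = 3.8339


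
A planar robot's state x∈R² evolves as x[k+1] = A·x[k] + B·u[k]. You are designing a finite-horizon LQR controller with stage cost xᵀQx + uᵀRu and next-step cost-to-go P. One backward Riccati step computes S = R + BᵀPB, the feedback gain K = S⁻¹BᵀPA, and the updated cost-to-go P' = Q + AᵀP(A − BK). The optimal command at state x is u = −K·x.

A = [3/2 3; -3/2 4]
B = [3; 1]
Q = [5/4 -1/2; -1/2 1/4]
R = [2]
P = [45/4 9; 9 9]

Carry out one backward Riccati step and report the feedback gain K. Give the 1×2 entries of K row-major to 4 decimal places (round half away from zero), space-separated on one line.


0.0609 1.6376

BᵀP = [42.7500 36.0000]
S = R + BᵀPB = [2] + [164.2500] = [166.2500]
BᵀPA = [10.1250 272.2500]
K = S⁻¹·BᵀPA = [0.0609 1.6376]
A−BK = [1.3173 -1.9128; -1.5609 2.3624]
AᵀP(A−BK) = [4.4459 -6.4556; -6.4556 15.4150]
P' = Q + AᵀP(A−BK) = [5.6959 -6.9556; -6.9556 15.6650]
tr(P') = 21.3609


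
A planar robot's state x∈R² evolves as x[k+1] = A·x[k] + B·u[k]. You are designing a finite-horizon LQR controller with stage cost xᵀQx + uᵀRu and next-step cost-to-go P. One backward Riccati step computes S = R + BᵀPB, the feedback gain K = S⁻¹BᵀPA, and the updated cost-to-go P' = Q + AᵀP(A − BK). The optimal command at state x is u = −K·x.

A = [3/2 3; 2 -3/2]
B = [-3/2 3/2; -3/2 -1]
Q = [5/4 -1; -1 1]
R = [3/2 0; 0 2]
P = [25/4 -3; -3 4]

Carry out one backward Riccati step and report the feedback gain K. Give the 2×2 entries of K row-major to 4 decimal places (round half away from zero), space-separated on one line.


-1.0101 -0.2424 -0.1483 1.6676

BᵀP = [-4.8750 -1.5000; 12.3750 -8.5000]
S = R + BᵀPB = [3/2 0; 0 2] + [9.5625 -5.8125; -5.8125 27.0625] = [11.0625 -5.8125; -5.8125 29.0625]
BᵀPA = [-10.3125 -12.3750; 1.5625 49.8750]
K = S⁻¹·BᵀPA = [-1.0101 -0.2424; -0.1483 1.6676]
A−BK = [0.2072 0.1349; 0.3366 -0.1960]
AᵀP(A−BK) = [1.8775 -0.2307; -0.2307 6.0762]
P' = Q + AᵀP(A−BK) = [3.1275 -1.2307; -1.2307 7.0762]
tr(P') = 10.2037


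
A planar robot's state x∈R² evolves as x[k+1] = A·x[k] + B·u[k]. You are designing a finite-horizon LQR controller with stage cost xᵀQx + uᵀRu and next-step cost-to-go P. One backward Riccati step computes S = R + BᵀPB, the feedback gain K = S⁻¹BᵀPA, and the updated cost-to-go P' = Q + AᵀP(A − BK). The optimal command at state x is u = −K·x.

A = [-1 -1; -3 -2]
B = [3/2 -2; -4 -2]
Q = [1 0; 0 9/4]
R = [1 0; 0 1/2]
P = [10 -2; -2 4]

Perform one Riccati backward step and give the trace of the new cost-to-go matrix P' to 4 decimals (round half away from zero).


BᵀP = [23.0000 -19.0000; -16.0000 -4.0000]
S = R + BᵀPB = [1 0; 0 1/2] + [110.5000 -8.0000; -8.0000 40.0000] = [111.5000 -8.0000; -8.0000 40.5000]
BᵀPA = [34.0000 15.0000; 28.0000 24.0000]
K = S⁻¹·BᵀPA = [0.3596 0.1796; 0.7624 0.6281]
A−BK = [-0.0147 -0.0133; -0.0367 -0.0255]
AᵀP(A−BK) = [0.4253 0.3080; 0.3080 0.2325]
P' = Q + AᵀP(A−BK) = [1.4253 0.3080; 0.3080 2.4825]
tr(P') = 3.9078

3.9078


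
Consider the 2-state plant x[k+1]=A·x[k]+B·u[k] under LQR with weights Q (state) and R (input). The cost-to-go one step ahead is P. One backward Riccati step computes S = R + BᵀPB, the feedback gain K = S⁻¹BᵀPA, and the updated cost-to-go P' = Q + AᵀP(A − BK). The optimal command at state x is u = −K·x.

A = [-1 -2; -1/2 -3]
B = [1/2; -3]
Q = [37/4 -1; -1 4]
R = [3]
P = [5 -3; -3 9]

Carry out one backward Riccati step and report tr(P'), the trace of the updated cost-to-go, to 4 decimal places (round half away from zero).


BᵀP = [11.5000 -28.5000]
S = R + BᵀPB = [3] + [91.2500] = [94.2500]
BᵀPA = [2.7500 62.5000]
K = S⁻¹·BᵀPA = [0.0292 0.6631]
A−BK = [-1.0146 -2.3316; -0.4125 -1.0106]
AᵀP(A−BK) = [4.1698 9.6764; 9.6764 23.5544]
P' = Q + AᵀP(A−BK) = [13.4198 8.6764; 8.6764 27.5544]
tr(P') = 40.9741

40.9741


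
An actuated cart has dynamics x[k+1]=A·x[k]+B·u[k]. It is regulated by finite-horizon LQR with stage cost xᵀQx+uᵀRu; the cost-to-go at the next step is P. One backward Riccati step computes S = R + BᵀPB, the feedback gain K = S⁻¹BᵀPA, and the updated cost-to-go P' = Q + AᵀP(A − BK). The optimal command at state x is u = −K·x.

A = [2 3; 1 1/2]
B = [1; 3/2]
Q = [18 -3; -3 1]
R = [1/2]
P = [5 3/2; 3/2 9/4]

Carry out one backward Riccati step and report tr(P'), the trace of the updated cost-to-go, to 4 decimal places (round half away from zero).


33.5498

BᵀP = [7.2500 4.8750]
S = R + BᵀPB = [1/2] + [14.5625] = [15.0625]
BᵀPA = [19.3750 24.1875]
K = S⁻¹·BᵀPA = [1.2863 1.6058]
A−BK = [0.7137 1.3942; -0.9295 -1.9087]
AᵀP(A−BK) = [3.3278 6.0124; 6.0124 11.2220]
P' = Q + AᵀP(A−BK) = [21.3278 3.0124; 3.0124 12.2220]
tr(P') = 33.5498


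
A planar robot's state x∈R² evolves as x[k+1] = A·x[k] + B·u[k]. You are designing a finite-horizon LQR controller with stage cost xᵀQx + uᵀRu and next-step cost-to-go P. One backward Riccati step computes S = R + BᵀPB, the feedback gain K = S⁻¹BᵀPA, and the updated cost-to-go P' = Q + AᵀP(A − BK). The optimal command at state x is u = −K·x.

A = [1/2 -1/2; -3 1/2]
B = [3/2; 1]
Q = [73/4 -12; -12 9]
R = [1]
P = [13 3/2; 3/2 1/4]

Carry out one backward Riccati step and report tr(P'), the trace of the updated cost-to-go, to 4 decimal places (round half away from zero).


28.1107

BᵀP = [21.0000 2.5000]
S = R + BᵀPB = [1] + [34.0000] = [35.0000]
BᵀPA = [3.0000 -9.2500]
K = S⁻¹·BᵀPA = [0.0857 -0.2643]
A−BK = [0.3714 -0.1036; -3.0857 0.7643]
AᵀP(A−BK) = [0.7429 -0.2071; -0.2071 0.1179]
P' = Q + AᵀP(A−BK) = [18.9929 -12.2071; -12.2071 9.1179]
tr(P') = 28.1107


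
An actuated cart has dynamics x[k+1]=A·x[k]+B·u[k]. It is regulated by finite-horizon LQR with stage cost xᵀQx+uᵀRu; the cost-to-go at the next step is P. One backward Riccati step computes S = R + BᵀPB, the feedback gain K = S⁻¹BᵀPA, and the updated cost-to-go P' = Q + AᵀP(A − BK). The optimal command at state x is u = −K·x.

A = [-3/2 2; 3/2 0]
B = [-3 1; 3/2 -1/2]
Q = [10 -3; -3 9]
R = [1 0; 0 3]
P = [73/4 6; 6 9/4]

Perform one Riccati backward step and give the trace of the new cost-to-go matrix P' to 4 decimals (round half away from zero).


BᵀP = [-45.7500 -14.6250; 15.2500 4.8750]
S = R + BᵀPB = [1 0; 0 3] + [115.3125 -38.4375; -38.4375 12.8125] = [116.3125 -38.4375; -38.4375 15.8125]
BᵀPA = [46.6875 -91.5000; -15.5625 30.5000]
K = S⁻¹·BᵀPA = [0.3872 -0.7588; -0.0430 0.0843]
A−BK = [-0.2954 -0.3607; 0.8977 1.1804]
AᵀP(A−BK) = [0.3790 -0.0109; -0.0109 0.9972]
P' = Q + AᵀP(A−BK) = [10.3790 -3.0109; -3.0109 9.9972]
tr(P') = 20.3763

20.3763


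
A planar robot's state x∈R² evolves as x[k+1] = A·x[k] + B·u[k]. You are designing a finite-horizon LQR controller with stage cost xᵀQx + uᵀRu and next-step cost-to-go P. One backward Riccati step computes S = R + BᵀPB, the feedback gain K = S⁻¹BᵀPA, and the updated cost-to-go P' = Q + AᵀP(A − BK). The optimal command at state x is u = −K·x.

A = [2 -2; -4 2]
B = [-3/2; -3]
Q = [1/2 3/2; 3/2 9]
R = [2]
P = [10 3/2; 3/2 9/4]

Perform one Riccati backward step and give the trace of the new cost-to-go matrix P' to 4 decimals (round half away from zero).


90.7747

BᵀP = [-19.5000 -9.0000]
S = R + BᵀPB = [2] + [56.2500] = [58.2500]
BᵀPA = [-3.0000 21.0000]
K = S⁻¹·BᵀPA = [-0.0515 0.3605]
A−BK = [1.9227 -1.4592; -4.1545 3.0815]
AᵀP(A−BK) = [51.8455 -38.9185; -38.9185 29.4292]
P' = Q + AᵀP(A−BK) = [52.3455 -37.4185; -37.4185 38.4292]
tr(P') = 90.7747


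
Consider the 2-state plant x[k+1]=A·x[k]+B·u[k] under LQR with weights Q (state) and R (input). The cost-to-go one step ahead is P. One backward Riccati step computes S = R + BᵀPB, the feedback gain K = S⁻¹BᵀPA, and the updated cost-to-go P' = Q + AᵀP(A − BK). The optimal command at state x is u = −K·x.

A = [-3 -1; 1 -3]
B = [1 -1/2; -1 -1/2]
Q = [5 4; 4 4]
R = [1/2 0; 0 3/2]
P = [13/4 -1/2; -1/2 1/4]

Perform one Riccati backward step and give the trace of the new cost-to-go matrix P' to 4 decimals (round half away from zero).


BᵀP = [3.7500 -0.7500; -1.3750 0.1250]
S = R + BᵀPB = [1/2 0; 0 3/2] + [4.5000 -1.5000; -1.5000 0.6250] = [5.0000 -1.5000; -1.5000 2.1250]
BᵀPA = [-12.0000 -1.5000; 4.2500 1.0000]
K = S⁻¹·BᵀPA = [-2.2836 -0.2015; 0.3881 0.3284]
A−BK = [-0.5224 -0.6343; -1.0896 -3.0373]
AᵀP(A−BK) = [3.4478 1.1866; 1.1866 1.8694]
P' = Q + AᵀP(A−BK) = [8.4478 5.1866; 5.1866 5.8694]
tr(P') = 14.3172

14.3172


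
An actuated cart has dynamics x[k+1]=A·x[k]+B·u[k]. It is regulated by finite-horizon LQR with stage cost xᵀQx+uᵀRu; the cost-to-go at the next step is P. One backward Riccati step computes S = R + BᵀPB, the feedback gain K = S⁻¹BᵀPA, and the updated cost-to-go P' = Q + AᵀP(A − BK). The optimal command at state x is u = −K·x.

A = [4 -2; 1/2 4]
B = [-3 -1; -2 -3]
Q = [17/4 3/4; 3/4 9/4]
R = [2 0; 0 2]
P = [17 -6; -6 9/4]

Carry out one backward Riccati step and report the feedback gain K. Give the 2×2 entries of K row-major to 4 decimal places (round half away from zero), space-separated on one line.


-1.6163 1.4204 0.3694 -0.8829

BᵀP = [-39.0000 13.5000; 1.0000 -0.7500]
S = R + BᵀPB = [2 0; 0 2] + [90.0000 -1.5000; -1.5000 1.2500] = [92.0000 -1.5000; -1.5000 3.2500]
BᵀPA = [-149.2500 132.0000; 3.6250 -5.0000]
K = S⁻¹·BᵀPA = [-1.6163 1.4204; 0.3694 -0.8829]
A−BK = [-0.4794 1.3783; -1.6243 4.1921]
AᵀP(A−BK) = [5.9966 -6.3067; -6.3067 8.0944]
P' = Q + AᵀP(A−BK) = [10.2466 -5.5567; -5.5567 10.3444]
tr(P') = 20.5910


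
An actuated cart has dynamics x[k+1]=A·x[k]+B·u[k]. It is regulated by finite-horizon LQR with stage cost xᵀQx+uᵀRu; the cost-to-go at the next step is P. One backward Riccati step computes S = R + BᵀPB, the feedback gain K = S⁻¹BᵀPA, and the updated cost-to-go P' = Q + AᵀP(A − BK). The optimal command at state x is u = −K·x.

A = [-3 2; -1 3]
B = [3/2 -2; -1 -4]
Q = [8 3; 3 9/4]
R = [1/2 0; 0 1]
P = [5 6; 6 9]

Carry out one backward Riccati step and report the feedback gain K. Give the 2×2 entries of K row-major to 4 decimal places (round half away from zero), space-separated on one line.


BᵀP = [1.5000 0.0000; -34.0000 -48.0000]
S = R + BᵀPB = [1/2 0; 0 1] + [2.2500 -3.0000; -3.0000 260.0000] = [2.7500 -3.0000; -3.0000 261.0000]
BᵀPA = [-4.5000 3.0000; 150.0000 -212.0000]
K = S⁻¹·BᵀPA = [-1.0222 0.2074; 0.5630 -0.8099]
A−BK = [-0.3407 0.0691; 0.2296 -0.0321]
AᵀP(A−BK) = [0.9556 -0.5852; -0.5852 0.6840]
P' = Q + AᵀP(A−BK) = [8.9556 2.4148; 2.4148 2.9340]
tr(P') = 11.8895

-1.0222 0.2074 0.5630 -0.8099
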